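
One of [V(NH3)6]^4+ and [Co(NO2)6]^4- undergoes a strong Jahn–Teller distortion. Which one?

[Co(NO2)6]^4-

[V(NH3)6]^4+: Ligand charges: ammonia is neutral. With an overall charge of +4 the vanadium centre must be in the +4 oxidation state. Group 5 minus oxidation state 4 gives a d¹ configuration. The d¹ configuration leaves the e_g set evenly filled (or empty) — no strong Jahn–Teller driving force.
[Co(NO2)6]^4-: Ligand charges: each nitro (N-bound nitrite) is −1. With an overall charge of −4 the cobalt centre must be in the +2 oxidation state. Group 9 minus oxidation state 2 gives a d⁷ configuration. Nitro (N-bound nitrite) is a strong-field ligand (high in the spectrochemical series) for a first-row metal, so the complex is low-spin. The t₂g⁶e_g¹ (low-spin) configuration has an unevenly filled e_g set; the Jahn–Teller theorem predicts a tetragonal distortion (typically axial elongation) to lift the degeneracy.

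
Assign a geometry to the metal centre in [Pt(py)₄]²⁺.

square planar

Ligand charges: pyridine is neutral. With an overall charge of +2 the platinum centre must be in the +2 oxidation state.
Group 10 minus oxidation state 2 gives a d⁸ configuration.
With 4 monodentate ligands the coordination number is 4.
A 5d d⁸ ion has a large crystal-field splitting; square planar leaves the high-energy d_{x²−y²} orbital empty and maximises CFSE.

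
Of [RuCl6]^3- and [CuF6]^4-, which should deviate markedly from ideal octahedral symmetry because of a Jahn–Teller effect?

[RuCl6]^3-: Ligand charges: each chloride is −1. With an overall charge of −3 the ruthenium centre must be in the +3 oxidation state. Ruthenium is a group-8 element; Ru(III) is therefore d⁵. A 4d ion has a large Δₒ and is invariably low-spin. The d⁵ configuration leaves the e_g set evenly filled (or empty) — no strong Jahn–Teller driving force.
[CuF6]^4-: Ligand charges: each fluoride is −1. With an overall charge of −4 the copper centre must be in the +2 oxidation state. Group 11 minus oxidation state 2 gives a d⁹ configuration. The t₂g⁶e_g³ configuration has an unevenly filled e_g set; the Jahn–Teller theorem predicts a tetragonal distortion (typically axial elongation) to lift the degeneracy.

[CuF6]^4-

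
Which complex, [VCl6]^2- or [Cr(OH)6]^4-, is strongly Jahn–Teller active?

[VCl6]^2-: Each chloride is −1; balancing the −2 overall charge requires V(IV). Group 5 minus oxidation state 4 gives a d¹ configuration. The d¹ configuration leaves the e_g set evenly filled (or empty) — no strong Jahn–Teller driving force.
[Cr(OH)6]^4-: Each hydroxide is −1; balancing the −4 overall charge requires Cr(II). Chromium is a group-6 element; Cr(II) is therefore d⁴. Hydroxide is a weak-field ligand for a first-row metal, so the complex is high-spin. The t₂g³e_g¹ (high-spin) configuration has an unevenly filled e_g set; the Jahn–Teller theorem predicts a tetragonal distortion (typically axial elongation) to lift the degeneracy.

[Cr(OH)6]^4-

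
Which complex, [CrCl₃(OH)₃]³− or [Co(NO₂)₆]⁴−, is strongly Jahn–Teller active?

[Co(NO₂)₆]⁴−

[CrCl₃(OH)₃]³−: Each chloride is −1; each hydroxide is −1; balancing the −3 overall charge requires Cr(III). Group 6 minus oxidation state 3 gives a d³ configuration. The d³ configuration leaves the e_g set evenly filled (or empty) — no strong Jahn–Teller driving force.
[Co(NO₂)₆]⁴−: Ligand charges: each nitro (N-bound nitrite) is −1. With an overall charge of −4 the cobalt centre must be in the +2 oxidation state. Cobalt is a group-9 element; Co(II) is therefore d⁷. Nitro (N-bound nitrite) is a strong-field ligand (high in the spectrochemical series) for a first-row metal, so the complex is low-spin. The t₂g⁶e_g¹ (low-spin) configuration has an unevenly filled e_g set; the Jahn–Teller theorem predicts a tetragonal distortion (typically axial elongation) to lift the degeneracy.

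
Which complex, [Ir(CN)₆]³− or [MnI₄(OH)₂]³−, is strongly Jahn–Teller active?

[MnI₄(OH)₂]³−

[Ir(CN)₆]³−: Each cyanide is −1; balancing the −3 overall charge requires Ir(III). Group 9 minus oxidation state 3 gives a d⁶ configuration. A 5d ion has a large Δₒ and is invariably low-spin. The d⁶ configuration leaves the e_g set evenly filled (or empty) — no strong Jahn–Teller driving force.
[MnI₄(OH)₂]³−: Each iodide is −1; each hydroxide is −1; balancing the −3 overall charge requires Mn(III). Group 7 minus oxidation state 3 gives a d⁴ configuration. Hydroxide and iodide are weak-field ligands for a first-row metal, so the complex is high-spin. The t₂g³e_g¹ (high-spin) configuration has an unevenly filled e_g set; the Jahn–Teller theorem predicts a tetragonal distortion (typically axial elongation) to lift the degeneracy.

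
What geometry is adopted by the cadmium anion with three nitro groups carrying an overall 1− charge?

Each nitro (N-bound nitrite) is −1; balancing the −1 overall charge requires Cd(II).
Group 12 minus oxidation state 2 gives a d¹⁰ configuration.
Coordination number: 3.
Three ligands around a d¹⁰ centre minimise repulsion in a trigonal-planar arrangement.

trigonal planar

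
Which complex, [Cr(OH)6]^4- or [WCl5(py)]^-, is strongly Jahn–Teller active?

[Cr(OH)6]^4-

[Cr(OH)6]^4-: Ligand charges: each hydroxide is −1. With an overall charge of −4 the chromium centre must be in the +2 oxidation state. Cr sits in group 6, so the d-electron count is 6 − 2 = 4. Hydroxide is a weak-field ligand for a first-row metal, so the complex is high-spin. The t₂g³e_g¹ (high-spin) configuration has an unevenly filled e_g set; the Jahn–Teller theorem predicts a tetragonal distortion (typically axial elongation) to lift the degeneracy.
[WCl5(py)]^-: Summing ligand charges against the −1 overall charge gives an oxidation state of +4 for tungsten. Tungsten is a group-6 element; W(IV) is therefore d². The d² configuration leaves the e_g set evenly filled (or empty) — no strong Jahn–Teller driving force.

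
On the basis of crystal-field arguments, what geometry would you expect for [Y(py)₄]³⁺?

Pyridine is neutral; balancing the +3 overall charge requires Y(III).
Y sits in group 3, so the d-electron count is 3 − 3 = 0.
With 4 monodentate ligands the coordination number is 4.
A d⁰ ion has no crystal-field stabilisation preference between square planar and tetrahedral, so four ligands adopt the sterically favoured tetrahedral geometry.

tetrahedral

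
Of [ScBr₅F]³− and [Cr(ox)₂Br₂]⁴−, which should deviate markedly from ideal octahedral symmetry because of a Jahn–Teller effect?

[ScBr₅F]³−: Summing ligand charges against the −3 overall charge gives an oxidation state of +3 for scandium. Scandium is a group-3 element; Sc(III) is therefore d⁰. The d⁰ configuration leaves the e_g set evenly filled (or empty) — no strong Jahn–Teller driving force.
[Cr(ox)₂Br₂]⁴−: Ligand charges: each oxalate is −2; each bromide is −1. With an overall charge of −4 the chromium centre must be in the +2 oxidation state. Chromium is a group-6 element; Cr(II) is therefore d⁴. Bromide and oxalate are weak-field ligands for a first-row metal, so the complex is high-spin. The t₂g³e_g¹ (high-spin) configuration has an unevenly filled e_g set; the Jahn–Teller theorem predicts a tetragonal distortion (typically axial elongation) to lift the degeneracy.

[Cr(ox)₂Br₂]⁴−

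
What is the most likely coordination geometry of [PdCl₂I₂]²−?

Ligand charges: each chloride is −1; each iodide is −1. With an overall charge of −2 the palladium centre must be in the +2 oxidation state.
Pd sits in group 10, so the d-electron count is 10 − 2 = 8.
Coordination number: 4.
A 4d d⁸ ion has a large crystal-field splitting; square planar leaves the high-energy d_{x²−y²} orbital empty and maximises CFSE.

square planar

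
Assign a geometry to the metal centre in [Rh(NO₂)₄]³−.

square planar

Ligand charges: each nitro (N-bound nitrite) is −1. With an overall charge of −3 the rhodium centre must be in the +1 oxidation state.
Rhodium is a group-9 element; Rh(I) is therefore d⁸.
Coordination number: 4.
A 4d d⁸ ion has a large crystal-field splitting; square planar leaves the high-energy d_{x²−y²} orbital empty and maximises CFSE.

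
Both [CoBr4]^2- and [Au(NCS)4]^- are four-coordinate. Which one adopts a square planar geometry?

For [CoBr4]^2-: Ligand charges: each bromide is −1. With an overall charge of −2 the cobalt centre must be in the +2 oxidation state. Cobalt is a group-9 element; Co(II) is therefore d⁷. For a high-spin 3d d⁷ ion with weak-field ligands the small Δₜ gives little square-planar CFSE advantage, so four ligands adopt the sterically favoured tetrahedral geometry. → tetrahedral.
For [Au(NCS)4]^-: Summing ligand charges against the −1 overall charge gives an oxidation state of +3 for gold. Gold is a group-11 element; Au(III) is therefore d⁸. A 5d d⁸ ion has a large crystal-field splitting; square planar leaves the high-energy d_{x²−y²} orbital empty and maximises CFSE. → square planar.

[Au(NCS)4]^-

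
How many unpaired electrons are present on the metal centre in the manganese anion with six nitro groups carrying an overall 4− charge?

1 unpaired electron

Ligand charges: each nitro (N-bound nitrite) is −1. With an overall charge of −4 the manganese centre must be in the +2 oxidation state.
Manganese is a group-7 element; Mn(II) is therefore d⁵.
The spin state decides the count: Nitro (N-bound nitrite) is a strong-field ligand (high in the spectrochemical series) for a first-row metal, so the complex is low-spin.
An octahedral low-spin d⁵ ion is t₂g⁵e_g⁰, giving 1 unpaired electron.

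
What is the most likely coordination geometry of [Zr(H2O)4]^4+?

tetrahedral

Water is neutral; balancing the +4 overall charge requires Zr(IV).
Zirconium is a group-4 element; Zr(IV) is therefore d⁰.
Coordination number: 4.
A d⁰ ion has no crystal-field stabilisation preference between square planar and tetrahedral, so four ligands adopt the sterically favoured tetrahedral geometry.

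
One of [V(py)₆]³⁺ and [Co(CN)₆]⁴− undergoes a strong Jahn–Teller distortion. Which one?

[V(py)₆]³⁺: Ligand charges: pyridine is neutral. With an overall charge of +3 the vanadium centre must be in the +3 oxidation state. Vanadium is a group-5 element; V(III) is therefore d². The d² configuration leaves the e_g set evenly filled (or empty) — no strong Jahn–Teller driving force.
[Co(CN)₆]⁴−: Summing ligand charges against the −4 overall charge gives an oxidation state of +2 for cobalt. Group 9 minus oxidation state 2 gives a d⁷ configuration. Cyanide is a strong-field ligand (high in the spectrochemical series) for a first-row metal, so the complex is low-spin. The t₂g⁶e_g¹ (low-spin) configuration has an unevenly filled e_g set; the Jahn–Teller theorem predicts a tetragonal distortion (typically axial elongation) to lift the degeneracy.

[Co(CN)₆]⁴−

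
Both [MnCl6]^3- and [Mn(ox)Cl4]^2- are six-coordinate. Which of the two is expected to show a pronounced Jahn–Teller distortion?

[MnCl6]^3-: Ligand charges: each chloride is −1. With an overall charge of −3 the manganese centre must be in the +3 oxidation state. Manganese is a group-7 element; Mn(III) is therefore d⁴. Chloride is a weak-field ligand for a first-row metal, so the complex is high-spin. The t₂g³e_g¹ (high-spin) configuration has an unevenly filled e_g set; the Jahn–Teller theorem predicts a tetragonal distortion (typically axial elongation) to lift the degeneracy.
[Mn(ox)Cl4]^2-: Each oxalate is −2; each chloride is −1; balancing the −2 overall charge requires Mn(IV). Manganese is a group-7 element; Mn(IV) is therefore d³. The d³ configuration leaves the e_g set evenly filled (or empty) — no strong Jahn–Teller driving force.

[MnCl6]^3-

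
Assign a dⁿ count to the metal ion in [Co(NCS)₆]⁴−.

d⁷

Each isothiocyanate is −1; balancing the −4 overall charge requires Co(II).
Cobalt is a group-9 element; Co(II) is therefore d⁷.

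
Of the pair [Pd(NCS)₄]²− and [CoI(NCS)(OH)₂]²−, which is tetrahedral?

For [Pd(NCS)₄]²−: Ligand charges: each isothiocyanate is −1. With an overall charge of −2 the palladium centre must be in the +2 oxidation state. Group 10 minus oxidation state 2 gives a d⁸ configuration. A 4d d⁸ ion has a large crystal-field splitting; square planar leaves the high-energy d_{x²−y²} orbital empty and maximises CFSE. → square planar.
For [CoI(NCS)(OH)₂]²−: Ligand charges: each iodide is −1; each isothiocyanate is −1; each hydroxide is −1. With an overall charge of −2 the cobalt centre must be in the +2 oxidation state. Cobalt is a group-9 element; Co(II) is therefore d⁷. For a high-spin 3d d⁷ ion with weak-field ligands the small Δₜ gives little square-planar CFSE advantage, so four ligands adopt the sterically favoured tetrahedral geometry. → tetrahedral.

[CoI(NCS)(OH)₂]²−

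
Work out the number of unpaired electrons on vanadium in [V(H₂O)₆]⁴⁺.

1 unpaired electron

Summing ligand charges against the +4 overall charge gives an oxidation state of +4 for vanadium.
Vanadium is a group-5 element; V(IV) is therefore d¹.
In an octahedral field the d¹ configuration is t₂g¹e_g⁰ (only one arrangement possible), giving 1 unpaired electron.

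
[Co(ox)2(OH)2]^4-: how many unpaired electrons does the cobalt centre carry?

Summing ligand charges against the −4 overall charge gives an oxidation state of +2 for cobalt.
Co sits in group 9, so the d-electron count is 9 − 2 = 7.
Counting donor atoms: 2×oxalate (bidentate) → 4 donors; 2×hydroxide (monodentate) → 2 donors. Coordination number = 6.
The spin state decides the count: Hydroxide and oxalate are weak-field ligands for a first-row metal, so the complex is high-spin.
An octahedral high-spin d⁷ ion is t₂g⁵e_g², giving 3 unpaired electrons.

3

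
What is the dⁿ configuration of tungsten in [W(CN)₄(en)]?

d2

Ligand charges: each cyanide is −1; ethylenediamine is neutral. With an overall charge of 0 the tungsten centre must be in the +4 oxidation state.
Group 6 minus oxidation state 4 gives a d² configuration.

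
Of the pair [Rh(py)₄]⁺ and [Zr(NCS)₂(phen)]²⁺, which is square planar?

[Rh(py)₄]⁺

For [Rh(py)₄]⁺: Summing ligand charges against the +1 overall charge gives an oxidation state of +1 for rhodium. Rh sits in group 9, so the d-electron count is 9 − 1 = 8. A 4d d⁸ ion has a large crystal-field splitting; square planar leaves the high-energy d_{x²−y²} orbital empty and maximises CFSE. → square planar.
For [Zr(NCS)₂(phen)]²⁺: Summing ligand charges against the +2 overall charge gives an oxidation state of +4 for zirconium. Zirconium is a group-4 element; Zr(IV) is therefore d⁰. A d⁰ ion has no crystal-field stabilisation preference between square planar and tetrahedral, so four ligands adopt the sterically favoured tetrahedral geometry. → tetrahedral.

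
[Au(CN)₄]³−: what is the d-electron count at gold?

d¹⁰

Summing ligand charges against the −3 overall charge gives an oxidation state of +1 for gold.
Gold is a group-11 element; Au(I) is therefore d¹⁰.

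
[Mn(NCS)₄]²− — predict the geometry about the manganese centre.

tetrahedral

Each isothiocyanate is −1; balancing the −2 overall charge requires Mn(II).
Mn sits in group 7, so the d-electron count is 7 − 2 = 5.
Coordination number: 4.
Isothiocyanate is a weak-field ligand.
A high-spin d⁵ ion has zero CFSE in either geometry, so four ligands adopt the sterically favoured tetrahedral geometry.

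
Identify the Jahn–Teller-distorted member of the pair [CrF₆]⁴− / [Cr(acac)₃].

[CrF₆]⁴−

[CrF₆]⁴−: Ligand charges: each fluoride is −1. With an overall charge of −4 the chromium centre must be in the +2 oxidation state. Cr sits in group 6, so the d-electron count is 6 − 2 = 4. Fluoride is a weak-field ligand for a first-row metal, so the complex is high-spin. The t₂g³e_g¹ (high-spin) configuration has an unevenly filled e_g set; the Jahn–Teller theorem predicts a tetragonal distortion (typically axial elongation) to lift the degeneracy.
[Cr(acac)₃]: Ligand charges: each acetylacetonate is −1. With an overall charge of 0 the chromium centre must be in the +3 oxidation state. Chromium is a group-6 element; Cr(III) is therefore d³. The d³ configuration leaves the e_g set evenly filled (or empty) — no strong Jahn–Teller driving force.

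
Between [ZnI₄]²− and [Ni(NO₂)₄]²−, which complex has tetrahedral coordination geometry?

[ZnI₄]²−

For [ZnI₄]²−: Summing ligand charges against the −2 overall charge gives an oxidation state of +2 for zinc. Group 12 minus oxidation state 2 gives a d¹⁰ configuration. A d¹⁰ ion has no crystal-field stabilisation preference between square planar and tetrahedral, so four ligands adopt the sterically favoured tetrahedral geometry. → tetrahedral.
For [Ni(NO₂)₄]²−: Summing ligand charges against the −2 overall charge gives an oxidation state of +2 for nickel. Nickel is a group-10 element; Ni(II) is therefore d⁸. Nitro (N-bound nitrite) is a strong-field ligand (high in the spectrochemical series). A 3d d⁸ ion with strong-field ligands gains enough CFSE to favour square planar over tetrahedral. → square planar.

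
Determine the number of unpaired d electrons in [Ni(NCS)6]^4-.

2

Ligand charges: each isothiocyanate is −1. With an overall charge of −4 the nickel centre must be in the +2 oxidation state.
Nickel is a group-10 element; Ni(II) is therefore d⁸.
In an octahedral field the d⁸ configuration is t₂g⁶e_g² (only one arrangement possible), giving 2 unpaired electrons.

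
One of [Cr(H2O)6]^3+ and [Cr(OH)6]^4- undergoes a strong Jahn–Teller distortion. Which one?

[Cr(OH)6]^4-

[Cr(H2O)6]^3+: Water is neutral; balancing the +3 overall charge requires Cr(III). Chromium is a group-6 element; Cr(III) is therefore d³. The d³ configuration leaves the e_g set evenly filled (or empty) — no strong Jahn–Teller driving force.
[Cr(OH)6]^4-: Summing ligand charges against the −4 overall charge gives an oxidation state of +2 for chromium. Chromium is a group-6 element; Cr(II) is therefore d⁴. Hydroxide is a weak-field ligand for a first-row metal, so the complex is high-spin. The t₂g³e_g¹ (high-spin) configuration has an unevenly filled e_g set; the Jahn–Teller theorem predicts a tetragonal distortion (typically axial elongation) to lift the degeneracy.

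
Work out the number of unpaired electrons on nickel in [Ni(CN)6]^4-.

Summing ligand charges against the −4 overall charge gives an oxidation state of +2 for nickel.
Nickel is a group-10 element; Ni(II) is therefore d⁸.
In an octahedral field the d⁸ configuration is t₂g⁶e_g² (only one arrangement possible), giving 2 unpaired electrons.

2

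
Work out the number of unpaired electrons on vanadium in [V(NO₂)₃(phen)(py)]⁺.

Ligand charges: each nitro (N-bound nitrite) is −1; 1,10-phenanthroline is neutral; pyridine is neutral. With an overall charge of +1 the vanadium centre must be in the +4 oxidation state.
Vanadium is a group-5 element; V(IV) is therefore d¹.
Counting donor atoms: 3×nitro (N-bound nitrite) (monodentate) → 3 donors; 1×1,10-phenanthroline (bidentate) → 2 donors; 1×pyridine (monodentate) → 1 donor. Coordination number = 6.
In an octahedral field the d¹ configuration is t₂g¹e_g⁰ (only one arrangement possible), giving 1 unpaired electron.

1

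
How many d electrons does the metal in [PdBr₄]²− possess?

d8

Ligand charges: each bromide is −1. With an overall charge of −2 the palladium centre must be in the +2 oxidation state.
Group 10 minus oxidation state 2 gives a d⁸ configuration.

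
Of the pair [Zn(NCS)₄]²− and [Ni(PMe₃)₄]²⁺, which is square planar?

[Ni(PMe₃)₄]²⁺

For [Zn(NCS)₄]²−: Each isothiocyanate is −1; balancing the −2 overall charge requires Zn(II). Group 12 minus oxidation state 2 gives a d¹⁰ configuration. A d¹⁰ ion has no crystal-field stabilisation preference between square planar and tetrahedral, so four ligands adopt the sterically favoured tetrahedral geometry. → tetrahedral.
For [Ni(PMe₃)₄]²⁺: Ligand charges: trimethylphosphine is neutral. With an overall charge of +2 the nickel centre must be in the +2 oxidation state. Nickel is a group-10 element; Ni(II) is therefore d⁸. Trimethylphosphine is a strong-field ligand (high in the spectrochemical series). A 3d d⁸ ion with strong-field ligands gains enough CFSE to favour square planar over tetrahedral. → square planar.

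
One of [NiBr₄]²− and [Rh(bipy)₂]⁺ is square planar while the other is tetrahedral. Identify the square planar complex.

[Rh(bipy)₂]⁺

For [NiBr₄]²−: Ligand charges: each bromide is −1. With an overall charge of −2 the nickel centre must be in the +2 oxidation state. Nickel is a group-10 element; Ni(II) is therefore d⁸. Bromide is a weak-field ligand. With weak-field ligands the CFSE gain from square planar is small, so a 3d d⁸ ion takes the sterically preferred tetrahedral geometry. → tetrahedral.
For [Rh(bipy)₂]⁺: Ligand charges: 2,2′-bipyridine is neutral. With an overall charge of +1 the rhodium centre must be in the +1 oxidation state. Rh sits in group 9, so the d-electron count is 9 − 1 = 8. A 4d d⁸ ion has a large crystal-field splitting; square planar leaves the high-energy d_{x²−y²} orbital empty and maximises CFSE. → square planar.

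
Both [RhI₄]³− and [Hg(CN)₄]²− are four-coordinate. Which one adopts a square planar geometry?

For [RhI₄]³−: Summing ligand charges against the −3 overall charge gives an oxidation state of +1 for rhodium. Group 9 minus oxidation state 1 gives a d⁸ configuration. A 4d d⁸ ion has a large crystal-field splitting; square planar leaves the high-energy d_{x²−y²} orbital empty and maximises CFSE. → square planar.
For [Hg(CN)₄]²−: Ligand charges: each cyanide is −1. With an overall charge of −2 the mercury centre must be in the +2 oxidation state. Group 12 minus oxidation state 2 gives a d¹⁰ configuration. A d¹⁰ ion has no crystal-field stabilisation preference between square planar and tetrahedral, so four ligands adopt the sterically favoured tetrahedral geometry. → tetrahedral.

[RhI₄]³−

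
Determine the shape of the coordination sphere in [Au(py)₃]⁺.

trigonal planar

Summing ligand charges against the +1 overall charge gives an oxidation state of +1 for gold.
Au sits in group 11, so the d-electron count is 11 − 1 = 10.
With 3 monodentate ligands the coordination number is 3.
Three ligands around a d¹⁰ centre minimise repulsion in a trigonal-planar arrangement.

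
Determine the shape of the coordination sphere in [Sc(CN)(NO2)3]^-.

tetrahedral

Each cyanide is −1; each nitro (N-bound nitrite) is −1; balancing the −1 overall charge requires Sc(III).
Group 3 minus oxidation state 3 gives a d⁰ configuration.
Coordination number: 4.
A d⁰ ion has no crystal-field stabilisation preference between square planar and tetrahedral, so four ligands adopt the sterically favoured tetrahedral geometry.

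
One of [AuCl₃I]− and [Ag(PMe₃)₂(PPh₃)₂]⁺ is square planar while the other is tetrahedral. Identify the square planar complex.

[AuCl₃I]−

For [AuCl₃I]−: Summing ligand charges against the −1 overall charge gives an oxidation state of +3 for gold. Au sits in group 11, so the d-electron count is 11 − 3 = 8. A 5d d⁸ ion has a large crystal-field splitting; square planar leaves the high-energy d_{x²−y²} orbital empty and maximises CFSE. → square planar.
For [Ag(PMe₃)₂(PPh₃)₂]⁺: Trimethylphosphine is neutral; triphenylphosphine is neutral; balancing the +1 overall charge requires Ag(I). Group 11 minus oxidation state 1 gives a d¹⁰ configuration. A d¹⁰ ion has no crystal-field stabilisation preference between square planar and tetrahedral, so four ligands adopt the sterically favoured tetrahedral geometry. → tetrahedral.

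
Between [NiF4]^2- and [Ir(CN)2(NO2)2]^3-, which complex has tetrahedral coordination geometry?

[NiF4]^2-

For [NiF4]^2-: Ligand charges: each fluoride is −1. With an overall charge of −2 the nickel centre must be in the +2 oxidation state. Nickel is a group-10 element; Ni(II) is therefore d⁸. Fluoride is a weak-field ligand. With weak-field ligands the CFSE gain from square planar is small, so a 3d d⁸ ion takes the sterically preferred tetrahedral geometry. → tetrahedral.
For [Ir(CN)2(NO2)2]^3-: Summing ligand charges against the −3 overall charge gives an oxidation state of +1 for iridium. Iridium is a group-9 element; Ir(I) is therefore d⁸. A 5d d⁸ ion has a large crystal-field splitting; square planar leaves the high-energy d_{x²−y²} orbital empty and maximises CFSE. → square planar.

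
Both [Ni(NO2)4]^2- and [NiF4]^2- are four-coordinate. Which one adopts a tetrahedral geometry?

[NiF4]^2-

For [Ni(NO2)4]^2-: Summing ligand charges against the −2 overall charge gives an oxidation state of +2 for nickel. Nickel is a group-10 element; Ni(II) is therefore d⁸. Nitro (N-bound nitrite) is a strong-field ligand (high in the spectrochemical series). A 3d d⁸ ion with strong-field ligands gains enough CFSE to favour square planar over tetrahedral. → square planar.
For [NiF4]^2-: Summing ligand charges against the −2 overall charge gives an oxidation state of +2 for nickel. Ni sits in group 10, so the d-electron count is 10 − 2 = 8. Fluoride is a weak-field ligand. With weak-field ligands the CFSE gain from square planar is small, so a 3d d⁸ ion takes the sterically preferred tetrahedral geometry. → tetrahedral.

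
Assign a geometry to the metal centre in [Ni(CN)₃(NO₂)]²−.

Each cyanide is −1; each nitro (N-bound nitrite) is −1; balancing the −2 overall charge requires Ni(II).
Nickel is a group-10 element; Ni(II) is therefore d⁸.
Coordination number: 4.
Cyanide and nitro (N-bound nitrite) are strong-field ligands (high in the spectrochemical series).
A 3d d⁸ ion with strong-field ligands gains enough CFSE to favour square planar over tetrahedral.

square planar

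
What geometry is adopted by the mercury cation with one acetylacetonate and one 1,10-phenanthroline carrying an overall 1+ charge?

tetrahedral

Each acetylacetonate is −1; 1,10-phenanthroline is neutral; balancing the +1 overall charge requires Hg(II).
Group 12 minus oxidation state 2 gives a d¹⁰ configuration.
Counting donor atoms: 1×acetylacetonate (bidentate) → 2 donors; 1×1,10-phenanthroline (bidentate) → 2 donors. Coordination number = 4.
A d¹⁰ ion has no crystal-field stabilisation preference between square planar and tetrahedral, so four ligands adopt the sterically favoured tetrahedral geometry.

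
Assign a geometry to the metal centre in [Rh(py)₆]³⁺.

Summing ligand charges against the +3 overall charge gives an oxidation state of +3 for rhodium.
Rhodium is a group-9 element; Rh(III) is therefore d⁶.
With 6 monodentate ligands the coordination number is 6.
Six donors around a single metal centre give an octahedral coordination sphere.

octahedral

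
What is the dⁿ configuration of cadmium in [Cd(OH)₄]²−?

Ligand charges: each hydroxide is −1. With an overall charge of −2 the cadmium centre must be in the +2 oxidation state.
Cd sits in group 12, so the d-electron count is 12 − 2 = 10.

d¹⁰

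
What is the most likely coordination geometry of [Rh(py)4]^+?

square planar

Summing ligand charges against the +1 overall charge gives an oxidation state of +1 for rhodium.
Group 9 minus oxidation state 1 gives a d⁸ configuration.
With 4 monodentate ligands the coordination number is 4.
A 4d d⁸ ion has a large crystal-field splitting; square planar leaves the high-energy d_{x²−y²} orbital empty and maximises CFSE.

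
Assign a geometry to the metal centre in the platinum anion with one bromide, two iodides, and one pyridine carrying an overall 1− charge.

square planar

Each bromide is −1; each iodide is −1; pyridine is neutral; balancing the −1 overall charge requires Pt(II).
Group 10 minus oxidation state 2 gives a d⁸ configuration.
Coordination number: 4.
A 5d d⁸ ion has a large crystal-field splitting; square planar leaves the high-energy d_{x²−y²} orbital empty and maximises CFSE.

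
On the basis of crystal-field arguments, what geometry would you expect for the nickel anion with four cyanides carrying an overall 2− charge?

Ligand charges: each cyanide is −1. With an overall charge of −2 the nickel centre must be in the +2 oxidation state.
Group 10 minus oxidation state 2 gives a d⁸ configuration.
With 4 monodentate ligands the coordination number is 4.
Cyanide is a strong-field ligand (high in the spectrochemical series).
A 3d d⁸ ion with strong-field ligands gains enough CFSE to favour square planar over tetrahedral.

square planar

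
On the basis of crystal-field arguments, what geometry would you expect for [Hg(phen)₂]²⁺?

tetrahedral

1,10-phenanthroline is neutral; balancing the +2 overall charge requires Hg(II).
Group 12 minus oxidation state 2 gives a d¹⁰ configuration.
Counting donor atoms: 2×1,10-phenanthroline (bidentate) → 4 donors. Coordination number = 4.
A d¹⁰ ion has no crystal-field stabilisation preference between square planar and tetrahedral, so four ligands adopt the sterically favoured tetrahedral geometry.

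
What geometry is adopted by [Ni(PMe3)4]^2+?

square planar

Summing ligand charges against the +2 overall charge gives an oxidation state of +2 for nickel.
Nickel is a group-10 element; Ni(II) is therefore d⁸.
With 4 monodentate ligands the coordination number is 4.
Trimethylphosphine is a strong-field ligand (high in the spectrochemical series).
A 3d d⁸ ion with strong-field ligands gains enough CFSE to favour square planar over tetrahedral.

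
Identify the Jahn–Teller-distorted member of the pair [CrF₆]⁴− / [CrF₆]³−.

[CrF₆]⁴−

[CrF₆]⁴−: Summing ligand charges against the −4 overall charge gives an oxidation state of +2 for chromium. Group 6 minus oxidation state 2 gives a d⁴ configuration. Fluoride is a weak-field ligand for a first-row metal, so the complex is high-spin. The t₂g³e_g¹ (high-spin) configuration has an unevenly filled e_g set; the Jahn–Teller theorem predicts a tetragonal distortion (typically axial elongation) to lift the degeneracy.
[CrF₆]³−: Ligand charges: each fluoride is −1. With an overall charge of −3 the chromium centre must be in the +3 oxidation state. Chromium is a group-6 element; Cr(III) is therefore d³. The d³ configuration leaves the e_g set evenly filled (or empty) — no strong Jahn–Teller driving force.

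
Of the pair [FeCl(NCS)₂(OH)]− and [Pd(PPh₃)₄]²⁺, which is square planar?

For [FeCl(NCS)₂(OH)]−: Summing ligand charges against the −1 overall charge gives an oxidation state of +3 for iron. Fe sits in group 8, so the d-electron count is 8 − 3 = 5. A high-spin d⁵ ion has zero CFSE in either geometry, so four ligands adopt the sterically favoured tetrahedral geometry. → tetrahedral.
For [Pd(PPh₃)₄]²⁺: Summing ligand charges against the +2 overall charge gives an oxidation state of +2 for palladium. Palladium is a group-10 element; Pd(II) is therefore d⁸. A 4d d⁸ ion has a large crystal-field splitting; square planar leaves the high-energy d_{x²−y²} orbital empty and maximises CFSE. → square planar.

[Pd(PPh₃)₄]²⁺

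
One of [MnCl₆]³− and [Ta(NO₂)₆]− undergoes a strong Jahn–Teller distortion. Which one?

[MnCl₆]³−: Ligand charges: each chloride is −1. With an overall charge of −3 the manganese centre must be in the +3 oxidation state. Manganese is a group-7 element; Mn(III) is therefore d⁴. Chloride is a weak-field ligand for a first-row metal, so the complex is high-spin. The t₂g³e_g¹ (high-spin) configuration has an unevenly filled e_g set; the Jahn–Teller theorem predicts a tetragonal distortion (typically axial elongation) to lift the degeneracy.
[Ta(NO₂)₆]−: Summing ligand charges against the −1 overall charge gives an oxidation state of +5 for tantalum. Ta sits in group 5, so the d-electron count is 5 − 5 = 0. The d⁰ configuration leaves the e_g set evenly filled (or empty) — no strong Jahn–Teller driving force.

[MnCl₆]³−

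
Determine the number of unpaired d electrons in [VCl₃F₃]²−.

1 unpaired electron

Ligand charges: each chloride is −1; each fluoride is −1. With an overall charge of −2 the vanadium centre must be in the +4 oxidation state.
Group 5 minus oxidation state 4 gives a d¹ configuration.
In an octahedral field the d¹ configuration is t₂g¹e_g⁰ (only one arrangement possible), giving 1 unpaired electron.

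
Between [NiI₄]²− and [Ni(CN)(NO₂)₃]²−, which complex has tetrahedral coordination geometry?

[NiI₄]²−

For [NiI₄]²−: Each iodide is −1; balancing the −2 overall charge requires Ni(II). Nickel is a group-10 element; Ni(II) is therefore d⁸. Iodide is a weak-field ligand. With weak-field ligands the CFSE gain from square planar is small, so a 3d d⁸ ion takes the sterically preferred tetrahedral geometry. → tetrahedral.
For [Ni(CN)(NO₂)₃]²−: Summing ligand charges against the −2 overall charge gives an oxidation state of +2 for nickel. Nickel is a group-10 element; Ni(II) is therefore d⁸. Cyanide and nitro (N-bound nitrite) are strong-field ligands (high in the spectrochemical series). A 3d d⁸ ion with strong-field ligands gains enough CFSE to favour square planar over tetrahedral. → square planar.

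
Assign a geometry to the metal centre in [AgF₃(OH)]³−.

tetrahedral

Each fluoride is −1; each hydroxide is −1; balancing the −3 overall charge requires Ag(I).
Ag sits in group 11, so the d-electron count is 11 − 1 = 10.
Coordination number: 4.
A d¹⁰ ion has no crystal-field stabilisation preference between square planar and tetrahedral, so four ligands adopt the sterically favoured tetrahedral geometry.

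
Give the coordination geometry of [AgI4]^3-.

tetrahedral

Summing ligand charges against the −3 overall charge gives an oxidation state of +1 for silver.
Group 11 minus oxidation state 1 gives a d¹⁰ configuration.
With 4 monodentate ligands the coordination number is 4.
A d¹⁰ ion has no crystal-field stabilisation preference between square planar and tetrahedral, so four ligands adopt the sterically favoured tetrahedral geometry.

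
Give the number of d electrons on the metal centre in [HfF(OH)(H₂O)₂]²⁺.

Each fluoride is −1; each hydroxide is −1; water is neutral; balancing the +2 overall charge requires Hf(IV).
Group 4 minus oxidation state 4 gives a d⁰ configuration.

d0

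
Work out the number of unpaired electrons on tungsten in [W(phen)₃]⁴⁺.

1,10-phenanthroline is neutral; balancing the +4 overall charge requires W(IV).
W sits in group 6, so the d-electron count is 6 − 4 = 2.
Counting donor atoms: 3×1,10-phenanthroline (bidentate) → 6 donors. Coordination number = 6.
In an octahedral field the d² configuration is t₂g²e_g⁰ (only one arrangement possible), giving 2 unpaired electrons.

2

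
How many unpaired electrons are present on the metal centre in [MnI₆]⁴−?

5

Each iodide is −1; balancing the −4 overall charge requires Mn(II).
Mn sits in group 7, so the d-electron count is 7 − 2 = 5.
The spin state decides the count: Iodide is a weak-field ligand for a first-row metal, so the complex is high-spin.
An octahedral high-spin d⁵ ion is t₂g³e_g², giving 5 unpaired electrons.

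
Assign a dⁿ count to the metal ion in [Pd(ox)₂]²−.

Ligand charges: each oxalate is −2. With an overall charge of −2 the palladium centre must be in the +2 oxidation state.
Pd sits in group 10, so the d-electron count is 10 − 2 = 8.

d⁸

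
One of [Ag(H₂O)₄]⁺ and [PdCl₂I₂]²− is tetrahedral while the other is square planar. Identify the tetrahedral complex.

[Ag(H₂O)₄]⁺

For [Ag(H₂O)₄]⁺: Water is neutral; balancing the +1 overall charge requires Ag(I). Silver is a group-11 element; Ag(I) is therefore d¹⁰. A d¹⁰ ion has no crystal-field stabilisation preference between square planar and tetrahedral, so four ligands adopt the sterically favoured tetrahedral geometry. → tetrahedral.
For [PdCl₂I₂]²−: Each chloride is −1; each iodide is −1; balancing the −2 overall charge requires Pd(II). Pd sits in group 10, so the d-electron count is 10 − 2 = 8. A 4d d⁸ ion has a large crystal-field splitting; square planar leaves the high-energy d_{x²−y²} orbital empty and maximises CFSE. → square planar.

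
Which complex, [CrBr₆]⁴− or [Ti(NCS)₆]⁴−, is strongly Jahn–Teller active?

[CrBr₆]⁴−: Summing ligand charges against the −4 overall charge gives an oxidation state of +2 for chromium. Cr sits in group 6, so the d-electron count is 6 − 2 = 4. Bromide is a weak-field ligand for a first-row metal, so the complex is high-spin. The t₂g³e_g¹ (high-spin) configuration has an unevenly filled e_g set; the Jahn–Teller theorem predicts a tetragonal distortion (typically axial elongation) to lift the degeneracy.
[Ti(NCS)₆]⁴−: Ligand charges: each isothiocyanate is −1. With an overall charge of −4 the titanium centre must be in the +2 oxidation state. Ti sits in group 4, so the d-electron count is 4 − 2 = 2. The d² configuration leaves the e_g set evenly filled (or empty) — no strong Jahn–Teller driving force.

[CrBr₆]⁴−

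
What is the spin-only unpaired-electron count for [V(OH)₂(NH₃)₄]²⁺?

Ligand charges: each hydroxide is −1; ammonia is neutral. With an overall charge of +2 the vanadium centre must be in the +4 oxidation state.
V sits in group 5, so the d-electron count is 5 − 4 = 1.
In an octahedral field the d¹ configuration is t₂g¹e_g⁰ (only one arrangement possible), giving 1 unpaired electron.

1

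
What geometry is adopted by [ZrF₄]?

tetrahedral

Summing ligand charges against the 0 overall charge gives an oxidation state of +4 for zirconium.
Zr sits in group 4, so the d-electron count is 4 − 4 = 0.
Coordination number: 4.
A d⁰ ion has no crystal-field stabilisation preference between square planar and tetrahedral, so four ligands adopt the sterically favoured tetrahedral geometry.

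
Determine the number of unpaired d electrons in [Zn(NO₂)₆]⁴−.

Ligand charges: each nitro (N-bound nitrite) is −1. With an overall charge of −4 the zinc centre must be in the +2 oxidation state.
Zn sits in group 12, so the d-electron count is 12 − 2 = 10.
In an octahedral field the d¹⁰ configuration is t₂g⁶e_g⁴, giving 0 unpaired electrons.

0 unpaired electrons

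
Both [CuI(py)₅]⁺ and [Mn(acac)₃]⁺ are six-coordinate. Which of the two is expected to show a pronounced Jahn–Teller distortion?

[CuI(py)₅]⁺: Each iodide is −1; pyridine is neutral; balancing the +1 overall charge requires Cu(II). Group 11 minus oxidation state 2 gives a d⁹ configuration. The t₂g⁶e_g³ configuration has an unevenly filled e_g set; the Jahn–Teller theorem predicts a tetragonal distortion (typically axial elongation) to lift the degeneracy.
[Mn(acac)₃]⁺: Summing ligand charges against the +1 overall charge gives an oxidation state of +4 for manganese. Group 7 minus oxidation state 4 gives a d³ configuration. The d³ configuration leaves the e_g set evenly filled (or empty) — no strong Jahn–Teller driving force.

[CuI(py)₅]⁺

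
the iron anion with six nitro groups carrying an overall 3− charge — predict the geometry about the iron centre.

Ligand charges: each nitro (N-bound nitrite) is −1. With an overall charge of −3 the iron centre must be in the +3 oxidation state.
Fe sits in group 8, so the d-electron count is 8 − 3 = 5.
Coordination number: 6.
Six donors around a single metal centre give an octahedral coordination sphere.

octahedral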